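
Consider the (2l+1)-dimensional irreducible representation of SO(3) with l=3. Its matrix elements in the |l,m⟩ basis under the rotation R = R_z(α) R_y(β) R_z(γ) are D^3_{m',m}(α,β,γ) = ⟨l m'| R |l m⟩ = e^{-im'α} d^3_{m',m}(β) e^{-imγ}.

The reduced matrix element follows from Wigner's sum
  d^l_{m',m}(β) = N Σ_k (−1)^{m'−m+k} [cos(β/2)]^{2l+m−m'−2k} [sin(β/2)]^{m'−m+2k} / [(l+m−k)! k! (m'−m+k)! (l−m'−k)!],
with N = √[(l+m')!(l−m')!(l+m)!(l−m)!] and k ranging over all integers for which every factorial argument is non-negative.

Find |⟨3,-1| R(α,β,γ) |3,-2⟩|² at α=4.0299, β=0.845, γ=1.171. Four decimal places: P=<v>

P=0.2377

Split into d^3_{-1,-2}(β=0.845) × two z-phases.
Half-angle: c=0.912067, s=0.410042. N=√(2·24·1·120)=75.894664
Admissible k: 0..1 (factorial args all ≥0)
  k=0: (−1)^1·75.8947/(24)·0.9121^5·0.4100^1 = -0.818392
  k=1: (−1)^2·75.8947/(12)·0.9121^3·0.4100^3 = +0.330822
d^3_{-1,-2}(0.845) = -0.818392 +0.330822 = -0.487570
|D^3_{-1,-2}|² = |d^3_{-1,-2}(β)|² = (-0.487570)² = 0.237724 (the z-rotation phases have unit modulus)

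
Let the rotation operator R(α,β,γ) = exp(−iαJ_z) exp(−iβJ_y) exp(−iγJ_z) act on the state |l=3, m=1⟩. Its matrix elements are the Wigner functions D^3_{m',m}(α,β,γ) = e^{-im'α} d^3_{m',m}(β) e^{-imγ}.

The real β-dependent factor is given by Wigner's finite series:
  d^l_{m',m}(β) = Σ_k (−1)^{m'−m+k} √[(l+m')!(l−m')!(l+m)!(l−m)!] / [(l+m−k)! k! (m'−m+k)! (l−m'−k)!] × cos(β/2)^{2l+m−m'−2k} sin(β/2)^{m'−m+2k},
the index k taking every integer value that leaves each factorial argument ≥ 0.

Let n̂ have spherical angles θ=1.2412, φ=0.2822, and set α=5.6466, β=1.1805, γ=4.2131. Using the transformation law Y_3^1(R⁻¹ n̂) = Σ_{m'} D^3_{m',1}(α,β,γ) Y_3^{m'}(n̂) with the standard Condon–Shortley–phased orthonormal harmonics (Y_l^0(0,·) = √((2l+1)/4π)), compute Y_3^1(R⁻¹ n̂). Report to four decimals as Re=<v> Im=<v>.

Re=0.2288 Im=0.1587

Need the full column D^3_{m',1} for m'=−3..3 at α=5.6466, β=1.1805, γ=4.2131.
cos(β/2)=0.830802, sin(β/2)=0.556569
d^3_{-3,1}: single k=4 term ⇒ +0.256517;  D = +0.253227+0.040951i
d^3_{-2,1}: k∈[3..4] ⇒ +0.625285 -0.140311 = +0.484975;  D = +0.338957+0.346855i
d^3_{-1,1}: k∈[2..4] ⇒ +0.885479 -0.529858 +0.029724 = +0.385345;  D = +0.052740+0.381718i
d^3_{0,1}: k∈[1..3] ⇒ +0.763125 -1.027449 +0.153703 = -0.110621;  D = +0.052965-0.097116i
d^3_{1,1}: k∈[0..2] ⇒ +0.328839 -1.180638 +0.397394 = -0.454405;  D = +0.412101-0.191459i
d^3_{2,1}: k∈[0..1] ⇒ -0.696635 +0.625285 = -0.071350;  D = +0.069904+0.014291i
d^3_{3,1}: single k=0 term ⇒ +0.571574;  D = -0.382249-0.424950i
Y_3^{m'}(θ=1.2412,φ=0.2822) and Σ D·Y over m':
  (+0.2532+0.0410i)·(+0.2341-0.2647i)  (+0.3390+0.3469i)·(+0.2502-0.1584i)  (+0.0527+0.3817i)·(-0.1399+0.0406i)  (+0.0530-0.0971i)·(-0.2991+0.0000i)  (+0.4121-0.1915i)·(+0.1399+0.0406i)  (+0.0699+0.0143i)·(+0.2502+0.1584i)  (-0.3822-0.4249i)·(-0.2341-0.2647i)
Y_3^1(R⁻¹ n̂) = +0.228823+0.158716i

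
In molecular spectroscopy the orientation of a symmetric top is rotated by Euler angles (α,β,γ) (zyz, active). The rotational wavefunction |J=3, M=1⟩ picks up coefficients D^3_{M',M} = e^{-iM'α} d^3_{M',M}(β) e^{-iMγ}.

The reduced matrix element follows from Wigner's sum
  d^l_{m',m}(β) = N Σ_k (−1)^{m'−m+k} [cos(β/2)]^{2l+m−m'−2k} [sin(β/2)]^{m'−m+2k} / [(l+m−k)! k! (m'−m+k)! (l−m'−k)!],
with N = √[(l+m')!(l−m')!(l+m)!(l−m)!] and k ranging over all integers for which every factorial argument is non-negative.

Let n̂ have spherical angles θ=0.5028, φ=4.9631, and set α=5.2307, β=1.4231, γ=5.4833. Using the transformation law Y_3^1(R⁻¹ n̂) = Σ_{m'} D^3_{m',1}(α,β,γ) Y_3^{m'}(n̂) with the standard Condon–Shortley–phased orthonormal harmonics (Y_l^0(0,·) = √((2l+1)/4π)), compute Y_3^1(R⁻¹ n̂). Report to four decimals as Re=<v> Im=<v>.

Re=0.1100 Im=0.1565

Need the full column D^3_{m',1} for m'=−3..3 at α=5.2307, β=1.4231, γ=5.4833.
cos(β/2)=0.757351, sin(β/2)=0.653008
d^3_{-3,1}: single k=4 term ⇒ +0.403938;  D = -0.286020-0.285234i
d^3_{-2,1}: k∈[3..4] ⇒ +0.765028 -0.284375 = +0.480653;  D = +0.126217-0.463785i
d^3_{-1,1}: k∈[2..4] ⇒ +0.841738 -0.834371 +0.077538 = +0.084904;  D = +0.082210-0.021220i
d^3_{0,1}: k∈[1..3] ⇒ +0.563630 -1.257069 +0.311517 = -0.381922;  D = -0.266119-0.273944i
d^3_{1,1}: k∈[0..2] ⇒ +0.188704 -1.122317 +0.625778 = -0.307834;  D = +0.085537-0.295712i
d^3_{2,1}: k∈[0..1] ⇒ -0.514522 +0.765028 = +0.250506;  D = -0.243519+0.058752i
d^3_{3,1}: single k=0 term ⇒ +0.543339;  D = -0.372363-0.395681i
Y_3^{m'}(θ=0.5028,φ=4.9631) and Σ D·Y over m':
  (-0.2860-0.2852i)·(-0.0319-0.0341i)  (+0.1262-0.4638i)·(-0.1823+0.1000i)  (+0.0822-0.0212i)·(+0.1097+0.4283i)  (-0.2661-0.2739i)·(+0.2743+0.0000i)  (+0.0855-0.2957i)·(-0.1097+0.4283i)  (-0.2435+0.0588i)·(-0.1823-0.1000i)  (-0.3724-0.3957i)·(+0.0319-0.0341i)
Y_3^1(R⁻¹ n̂) = +0.110023+0.156539i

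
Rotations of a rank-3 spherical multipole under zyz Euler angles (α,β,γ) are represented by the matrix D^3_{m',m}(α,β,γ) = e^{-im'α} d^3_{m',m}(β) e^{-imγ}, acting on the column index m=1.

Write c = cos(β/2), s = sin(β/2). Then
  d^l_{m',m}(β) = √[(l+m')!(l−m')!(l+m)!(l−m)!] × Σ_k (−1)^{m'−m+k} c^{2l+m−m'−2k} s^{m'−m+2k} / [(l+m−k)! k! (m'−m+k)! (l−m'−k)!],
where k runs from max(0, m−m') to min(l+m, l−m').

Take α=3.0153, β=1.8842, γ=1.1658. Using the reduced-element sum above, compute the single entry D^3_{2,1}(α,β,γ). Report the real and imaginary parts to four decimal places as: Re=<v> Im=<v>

D^3_{2,1}(3.0153,1.8842,1.1658) = e^{-i·2·3.0153}·d^3_{2,1}(1.8842)·e^{-i·1·1.1658}. Compute d first:
With c≡cos(β/2)=0.588091 and s≡sin(β/2)=0.808795, N=[120·1·24·2]^{1/2}=75.894664
k: max(0,(1)−(2))=0 … min(3+(1),3−(2))=1
  k=0: (−1)^1·75.8947/(24)·0.5881^5·0.8088^1 = -0.179912
  k=1: (−1)^2·75.8947/(12)·0.5881^3·0.8088^3 = +0.680579
d^3_{2,1}(1.8842) = -0.179912 +0.680579 = +0.500667
Phases: e^{-i·(2)·3.0153}=+0.968270+0.249908i, e^{-i·(1)·1.1658}=+0.394015-0.919104i ⇒ D=+0.306010-0.396264i

Re=0.3060 Im=-0.3963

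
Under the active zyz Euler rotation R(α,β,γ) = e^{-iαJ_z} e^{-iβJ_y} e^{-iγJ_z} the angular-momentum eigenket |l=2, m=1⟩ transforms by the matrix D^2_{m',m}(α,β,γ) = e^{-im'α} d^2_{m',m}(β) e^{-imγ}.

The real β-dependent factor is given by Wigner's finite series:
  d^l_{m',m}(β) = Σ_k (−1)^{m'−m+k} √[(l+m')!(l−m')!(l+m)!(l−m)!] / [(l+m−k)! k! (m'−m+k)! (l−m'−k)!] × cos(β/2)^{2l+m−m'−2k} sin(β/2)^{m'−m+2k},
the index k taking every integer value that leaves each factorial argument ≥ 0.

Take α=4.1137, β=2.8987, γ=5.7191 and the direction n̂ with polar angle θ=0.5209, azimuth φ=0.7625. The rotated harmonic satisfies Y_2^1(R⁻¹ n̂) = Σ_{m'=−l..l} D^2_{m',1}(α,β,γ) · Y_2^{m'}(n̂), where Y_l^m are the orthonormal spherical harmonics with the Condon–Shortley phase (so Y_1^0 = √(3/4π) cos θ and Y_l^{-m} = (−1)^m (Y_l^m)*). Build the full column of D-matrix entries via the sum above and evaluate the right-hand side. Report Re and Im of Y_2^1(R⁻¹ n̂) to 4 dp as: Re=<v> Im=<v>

Need the full column D^2_{m',1} for m'=−2..2 at α=4.1137, β=2.8987, γ=5.7191.
cos(β/2)=0.121148, sin(β/2)=0.992634
d^2_{-2,1}: single k=3 term ⇒ +0.236981;  D = -0.191027+0.140246i
d^2_{-1,1}: k∈[2..3] ⇒ +0.043384 -0.970862 = -0.927477;  D = +0.032088+0.926922i
d^2_{0,1}: k∈[1..2] ⇒ +0.004323 -0.290242 = -0.285919;  D = -0.241623-0.152864i
d^2_{1,1}: k∈[0..1] ⇒ +0.000215 -0.043384 = -0.043169;  D = +0.039625-0.017129i
d^2_{2,1}: single k=0 term ⇒ -0.003530;  D = -0.000669+0.003466i
Y_2^{m'}(θ=0.5209,φ=0.7625) and Σ D·Y over m':
  (-0.1910+0.1402i)·(+0.0044-0.0956i)  (+0.0321+0.9269i)·(+0.2411-0.2303i)  (-0.2416-0.1529i)·(+0.3964+0.0000i)  (+0.0396-0.0171i)·(-0.2411-0.2303i)  (-0.0007+0.0035i)·(+0.0044+0.0956i)
Y_2^1(R⁻¹ n̂) = +0.124187+0.169349i

Re=0.1242 Im=0.1693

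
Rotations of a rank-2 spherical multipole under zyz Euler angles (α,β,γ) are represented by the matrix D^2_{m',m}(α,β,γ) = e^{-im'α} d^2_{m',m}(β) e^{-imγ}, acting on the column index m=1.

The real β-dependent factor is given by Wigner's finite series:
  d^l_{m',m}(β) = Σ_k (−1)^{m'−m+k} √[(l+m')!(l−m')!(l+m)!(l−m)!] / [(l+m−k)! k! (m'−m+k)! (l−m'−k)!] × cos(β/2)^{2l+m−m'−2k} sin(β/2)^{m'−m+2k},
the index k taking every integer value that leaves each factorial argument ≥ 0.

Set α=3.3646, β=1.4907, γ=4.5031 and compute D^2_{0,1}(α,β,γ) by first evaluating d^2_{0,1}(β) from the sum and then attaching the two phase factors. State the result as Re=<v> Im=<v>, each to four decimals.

D^2_{0,1}(3.3646,1.4907,4.5031) = e^{-i·0·3.3646}·d^2_{0,1}(1.4907)·e^{-i·1·4.5031}. Compute d first:
c=cos(1.4907/2)=0.734851, s=sin(1.4907/2)=0.678229; N=√[2·2·6·1]=4.898979
k∈{1,2} keeps every argument non-negative
  k=1: (−1)^0·4.8990/(2)·0.7349^3·0.6782^1 = +0.659248
  k=2: (−1)^1·4.8990/(2)·0.7349^1·0.6782^3 = -0.561570
d^2_{0,1}(1.4907) = +0.659248 -0.561570 = +0.097679
Attach z-rotation phases: D = e^{-i(0)(3.3646)}·(+0.097679)·e^{-i(1)(4.5031)} = -0.020294+0.095547i

Re=-0.0203 Im=0.0955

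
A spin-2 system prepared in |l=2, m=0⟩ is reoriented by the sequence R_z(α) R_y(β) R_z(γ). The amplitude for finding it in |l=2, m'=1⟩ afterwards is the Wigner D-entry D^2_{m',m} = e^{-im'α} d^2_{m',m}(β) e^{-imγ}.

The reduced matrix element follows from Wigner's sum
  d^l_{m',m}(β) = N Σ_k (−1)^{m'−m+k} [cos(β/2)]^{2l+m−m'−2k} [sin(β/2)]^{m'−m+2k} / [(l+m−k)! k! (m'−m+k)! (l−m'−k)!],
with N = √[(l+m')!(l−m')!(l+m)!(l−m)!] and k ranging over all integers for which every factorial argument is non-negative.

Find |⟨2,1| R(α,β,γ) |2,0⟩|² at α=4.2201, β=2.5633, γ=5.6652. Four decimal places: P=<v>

First d^2_{1,0}(β=2.5633), then the phase factors e^{-i(1)α} and e^{-i(0)γ}:
c=cos(2.5633/2)=0.285134, s=sin(2.5633/2)=0.958488; N=√[6·1·2·2]=4.898979
Admissible k: 0..1 (factorial args all ≥0)
  k=0: (−1)^1·4.8990/(2)·0.2851^3·0.9585^1 = -0.054426
  k=1: (−1)^2·4.8990/(2)·0.2851^1·0.9585^3 = +0.615013
d^2_{1,0}(2.5633) = -0.054426 +0.615013 = +0.560587
|D^2_{1,0}|² = |d^2_{1,0}(β)|² = (+0.560587)² = 0.314257 (the z-rotation phases have unit modulus)

P=0.3143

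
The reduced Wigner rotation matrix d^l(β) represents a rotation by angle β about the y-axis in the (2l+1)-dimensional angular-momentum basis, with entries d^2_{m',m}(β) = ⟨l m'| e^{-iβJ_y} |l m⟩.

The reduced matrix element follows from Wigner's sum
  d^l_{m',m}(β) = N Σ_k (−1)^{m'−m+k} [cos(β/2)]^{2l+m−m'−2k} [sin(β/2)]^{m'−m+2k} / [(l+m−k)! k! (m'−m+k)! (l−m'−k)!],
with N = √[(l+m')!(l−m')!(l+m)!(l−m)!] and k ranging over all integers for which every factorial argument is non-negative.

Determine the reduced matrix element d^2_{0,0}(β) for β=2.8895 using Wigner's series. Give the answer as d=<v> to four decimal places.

d^2_{0,0}(β=2.8895) via Wigner's sum:
Half-angle: c=0.125713, s=0.992067. N=√(2·2·2·2)=4.000000
k: max(0,(0)−(0))=0 … min(2+(0),2−(0))=2
  k=0: (−1)^0·4.0000/(4)·0.1257^4·0.9921^0 = +0.000250
  k=1: (−1)^1·4.0000/(1)·0.1257^2·0.9921^2 = -0.062216
  k=2: (−1)^2·4.0000/(4)·0.1257^0·0.9921^4 = +0.968642
d^2_{0,0}(2.8895) = +0.000250 -0.062216 +0.968642 = +0.906676

d=0.9067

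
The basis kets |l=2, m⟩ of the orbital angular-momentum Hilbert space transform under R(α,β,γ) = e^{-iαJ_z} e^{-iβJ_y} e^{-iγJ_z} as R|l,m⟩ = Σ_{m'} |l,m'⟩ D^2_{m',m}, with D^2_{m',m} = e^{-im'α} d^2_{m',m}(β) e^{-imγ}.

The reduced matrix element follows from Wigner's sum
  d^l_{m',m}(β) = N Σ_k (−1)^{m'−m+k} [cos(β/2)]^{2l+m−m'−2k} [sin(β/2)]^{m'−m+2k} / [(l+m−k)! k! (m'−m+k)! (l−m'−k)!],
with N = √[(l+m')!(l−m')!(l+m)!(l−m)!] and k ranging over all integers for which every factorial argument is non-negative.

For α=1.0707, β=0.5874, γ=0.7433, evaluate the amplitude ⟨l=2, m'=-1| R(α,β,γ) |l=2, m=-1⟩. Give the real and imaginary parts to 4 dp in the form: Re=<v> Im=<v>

First d^2_{-1,-1}(β=0.5874), then the phase factors e^{-i(-1)α} and e^{-i(-1)γ}:
Half-angle: c=0.957179, s=0.289496. N=√(1·6·1·6)=6.000000
The bounds max(0,m−m')=0 and min(l+m,l−m')=1 give 2 terms
  k=0: (−1)^0·6.0000/(6)·0.9572^4·0.2895^0 = +0.839408
  k=1: (−1)^1·6.0000/(2)·0.9572^2·0.2895^2 = -0.230352
d^2_{-1,-1}(0.5874) = +0.839408 -0.230352 = +0.609056
D = (+0.479510+0.877536i)·(+0.609056)·(+0.736239+0.676721i) = -0.146669+0.591132i

Re=-0.1467 Im=0.5911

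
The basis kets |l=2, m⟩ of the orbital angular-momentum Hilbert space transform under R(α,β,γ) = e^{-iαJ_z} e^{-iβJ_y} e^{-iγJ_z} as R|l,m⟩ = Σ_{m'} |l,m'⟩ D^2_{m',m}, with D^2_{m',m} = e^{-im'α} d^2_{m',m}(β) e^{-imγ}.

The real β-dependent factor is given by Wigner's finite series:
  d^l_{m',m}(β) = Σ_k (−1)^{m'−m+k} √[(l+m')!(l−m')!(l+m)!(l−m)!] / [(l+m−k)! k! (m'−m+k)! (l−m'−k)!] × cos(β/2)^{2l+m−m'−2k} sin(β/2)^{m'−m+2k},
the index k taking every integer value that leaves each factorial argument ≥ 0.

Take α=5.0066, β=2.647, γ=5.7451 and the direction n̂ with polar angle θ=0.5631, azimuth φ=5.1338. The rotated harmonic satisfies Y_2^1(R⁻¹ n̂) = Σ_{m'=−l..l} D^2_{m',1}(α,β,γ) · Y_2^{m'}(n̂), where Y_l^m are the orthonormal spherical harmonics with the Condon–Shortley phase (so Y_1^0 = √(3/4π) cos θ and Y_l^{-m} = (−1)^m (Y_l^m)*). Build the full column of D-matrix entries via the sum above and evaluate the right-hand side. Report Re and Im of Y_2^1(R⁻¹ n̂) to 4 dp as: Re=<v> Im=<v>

Need the full column D^2_{m',1} for m'=−2..2 at α=5.0066, β=2.647, γ=5.7451.
cos(β/2)=0.244783, sin(β/2)=0.969578
d^2_{-2,1}: single k=3 term ⇒ +0.446231;  D = -0.191797-0.402910i
d^2_{-1,1}: k∈[2..3] ⇒ +0.168986 -0.883752 = -0.714766;  D = -0.528555+0.481166i
d^2_{0,1}: k∈[1..2] ⇒ +0.034834 -0.546519 = -0.511685;  D = -0.439380-0.262235i
d^2_{1,1}: k∈[0..1] ⇒ +0.003590 -0.168986 = -0.165396;  D = +0.039937-0.160502i
d^2_{2,1}: single k=0 term ⇒ -0.028442;  D = +0.028406-0.001431i
Y_2^{m'}(θ=0.5631,φ=5.1338) and Σ D·Y over m':
  (-0.1918-0.4029i)·(-0.0732+0.0822i)  (-0.5286+0.4812i)·(+0.1426+0.3182i)  (-0.4394-0.2622i)·(+0.3612+0.0000i)  (+0.0399-0.1605i)·(-0.1426+0.3182i)  (+0.0284-0.0014i)·(-0.0732-0.0822i)
Y_2^1(R⁻¹ n̂) = -0.296866-0.147147i

Re=-0.2969 Im=-0.1471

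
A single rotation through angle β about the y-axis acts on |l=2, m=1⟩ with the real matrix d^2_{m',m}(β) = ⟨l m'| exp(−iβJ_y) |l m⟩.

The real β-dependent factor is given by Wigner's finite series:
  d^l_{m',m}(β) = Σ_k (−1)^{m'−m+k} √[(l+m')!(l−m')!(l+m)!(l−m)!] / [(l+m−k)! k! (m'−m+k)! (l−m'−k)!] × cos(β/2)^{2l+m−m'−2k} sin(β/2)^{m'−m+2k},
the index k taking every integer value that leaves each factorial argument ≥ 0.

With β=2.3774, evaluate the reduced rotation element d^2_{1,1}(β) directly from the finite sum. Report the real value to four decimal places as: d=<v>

d^2_{1,1}(β=2.3774) via Wigner's sum:
c=cos(2.3774/2)=0.372866, s=sin(2.3774/2)=0.927885; N=√[6·1·6·1]=6.000000
k: max(0,(1)−(1))=0 … min(2+(1),2−(1))=1
  k=0: (−1)^0·6.0000/(6)·0.3729^4·0.9279^0 = +0.019329
  k=1: (−1)^1·6.0000/(2)·0.3729^2·0.9279^2 = -0.359101
d^2_{1,1}(2.3774) = +0.019329 -0.359101 = -0.339771

d=-0.3398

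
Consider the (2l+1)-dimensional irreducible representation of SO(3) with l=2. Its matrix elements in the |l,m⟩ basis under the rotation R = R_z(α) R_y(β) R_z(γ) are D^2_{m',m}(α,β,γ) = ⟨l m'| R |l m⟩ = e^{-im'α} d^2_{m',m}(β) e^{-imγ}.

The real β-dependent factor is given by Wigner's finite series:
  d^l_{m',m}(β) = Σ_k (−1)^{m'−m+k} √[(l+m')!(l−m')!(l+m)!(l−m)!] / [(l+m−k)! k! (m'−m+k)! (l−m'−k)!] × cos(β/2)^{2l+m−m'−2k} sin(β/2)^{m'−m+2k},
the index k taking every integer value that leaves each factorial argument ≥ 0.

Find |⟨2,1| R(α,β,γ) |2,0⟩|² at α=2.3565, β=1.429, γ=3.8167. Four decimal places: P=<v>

P=0.0294

First d^2_{1,0}(β=1.429), then the phase factors e^{-i(1)α} and e^{-i(0)γ}:
With c≡cos(β/2)=0.755421 and s≡sin(β/2)=0.655240, N=[6·1·2·2]^{1/2}=4.898979
k: max(0,(0)−(1))=0 … min(2+(0),2−(1))=1
  k=0: (−1)^1·4.8990/(2)·0.7554^3·0.6552^1 = -0.691899
  k=1: (−1)^2·4.8990/(2)·0.7554^1·0.6552^3 = +0.520554
d^2_{1,0}(1.429) = -0.691899 +0.520554 = -0.171346
|D^2_{1,0}|² = |d^2_{1,0}(β)|² = (-0.171346)² = 0.029359 (the z-rotation phases have unit modulus)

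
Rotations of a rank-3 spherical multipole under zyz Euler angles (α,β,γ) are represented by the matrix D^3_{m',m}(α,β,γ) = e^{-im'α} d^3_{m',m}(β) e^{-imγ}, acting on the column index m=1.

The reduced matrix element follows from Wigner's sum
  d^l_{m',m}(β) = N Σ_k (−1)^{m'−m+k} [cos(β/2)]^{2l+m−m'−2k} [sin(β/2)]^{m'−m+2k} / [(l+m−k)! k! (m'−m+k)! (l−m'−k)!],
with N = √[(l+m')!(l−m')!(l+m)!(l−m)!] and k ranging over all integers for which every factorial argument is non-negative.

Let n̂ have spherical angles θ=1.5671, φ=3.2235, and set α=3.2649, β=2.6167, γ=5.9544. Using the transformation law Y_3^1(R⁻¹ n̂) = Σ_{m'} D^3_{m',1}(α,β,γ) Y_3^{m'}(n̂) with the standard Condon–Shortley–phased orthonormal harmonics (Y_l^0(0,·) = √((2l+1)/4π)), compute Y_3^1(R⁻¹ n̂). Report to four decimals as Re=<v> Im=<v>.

Re=0.0619 Im=0.0245

Need the full column D^3_{m',1} for m'=−3..3 at α=3.2649, β=2.6167, γ=5.9544.
cos(β/2)=0.259444, sin(β/2)=0.965758
d^3_{-3,1}: single k=4 term ⇒ +0.226781;  D = -0.173640-0.145872i
d^3_{-2,1}: k∈[3..4] ⇒ +0.099487 -0.689264 = -0.589777;  D = -0.494808-0.320939i
d^3_{-1,1}: k∈[2..4] ⇒ +0.025355 -0.468436 +0.811354 = +0.368273;  D = -0.331274-0.160880i
d^3_{0,1}: k∈[1..3] ⇒ +0.003933 -0.163474 +0.755051 = +0.595510;  D = +0.563611+0.192286i
d^3_{1,1}: k∈[0..2] ⇒ +0.000305 -0.033807 +0.351327 = +0.317826;  D = -0.311140-0.064848i
d^3_{2,1}: k∈[0..1] ⇒ -0.003590 +0.099487 = +0.095897;  D = +0.095573+0.007871i
d^3_{3,1}: single k=0 term ⇒ +0.016367;  D = -0.016353+0.000673i
Y_3^{m'}(θ=1.5671,φ=3.2235) and Σ D·Y over m':
  (-0.1736-0.1459i)·(-0.4047+0.1015i)  (-0.4948-0.3209i)·(+0.0037-0.0006i)  (-0.3313-0.1609i)·(+0.3221-0.0264i)  (+0.5636+0.1923i)·(-0.0041+0.0000i)  (-0.3111-0.0648i)·(-0.3221-0.0264i)  (+0.0956+0.0079i)·(+0.0037+0.0006i)  (-0.0164+0.0007i)·(+0.4047+0.1015i)
Y_3^1(R⁻¹ n̂) = +0.061912+0.024479i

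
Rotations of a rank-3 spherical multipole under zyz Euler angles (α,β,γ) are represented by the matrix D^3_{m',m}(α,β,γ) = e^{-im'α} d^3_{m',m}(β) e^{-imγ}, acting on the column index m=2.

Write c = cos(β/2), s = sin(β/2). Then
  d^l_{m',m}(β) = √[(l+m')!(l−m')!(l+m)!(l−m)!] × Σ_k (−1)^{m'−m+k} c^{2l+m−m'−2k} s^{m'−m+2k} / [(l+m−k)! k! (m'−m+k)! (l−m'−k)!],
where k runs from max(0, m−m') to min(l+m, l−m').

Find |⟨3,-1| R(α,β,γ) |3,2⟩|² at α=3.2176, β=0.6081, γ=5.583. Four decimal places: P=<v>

P=0.0196

Split into d^3_{-1,2}(β=0.6081) × two z-phases.
With c≡cos(β/2)=0.954132 and s≡sin(β/2)=0.299387, N=[2·24·120·1]^{1/2}=75.894664
The bounds max(0,m−m')=3 and min(l+m,l−m')=4 give 2 terms
  k=3: (−1)^0·75.8947/(12)·0.9541^3·0.2994^3 = +0.147419
  k=4: (−1)^1·75.8947/(24)·0.9541^1·0.2994^5 = -0.007257
d^3_{-1,2}(0.6081) = +0.147419 -0.007257 = +0.140162
|D^3_{-1,2}|² = |d^3_{-1,2}(β)|² = (+0.140162)² = 0.019645 (the z-rotation phases have unit modulus)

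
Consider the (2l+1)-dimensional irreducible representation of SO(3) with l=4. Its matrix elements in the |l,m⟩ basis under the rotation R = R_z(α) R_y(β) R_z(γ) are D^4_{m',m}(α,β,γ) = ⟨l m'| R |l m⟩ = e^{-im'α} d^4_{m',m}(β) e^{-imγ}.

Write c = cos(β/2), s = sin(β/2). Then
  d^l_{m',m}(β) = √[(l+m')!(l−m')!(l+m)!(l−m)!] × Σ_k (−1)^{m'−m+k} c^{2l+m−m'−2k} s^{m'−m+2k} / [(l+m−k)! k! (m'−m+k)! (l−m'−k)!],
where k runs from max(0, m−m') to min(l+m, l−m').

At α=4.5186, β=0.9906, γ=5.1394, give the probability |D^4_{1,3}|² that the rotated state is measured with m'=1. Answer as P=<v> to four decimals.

P=0.1825

D^4_{1,3}(4.5186,0.9906,5.1394) = e^{-i·1·4.5186}·d^4_{1,3}(0.9906)·e^{-i·3·5.1394}. Compute d first:
c=cos(0.9906/2)=0.879826, s=sin(0.9906/2)=0.475296; N=√[120·6·5040·1]=1904.940944
k: max(0,(3)−(1))=2 … min(4+(3),4−(1))=3
  k=2: (−1)^0·1904.9409/(240)·0.8798^6·0.4753^2 = +0.831724
  k=3: (−1)^1·1904.9409/(144)·0.8798^4·0.4753^4 = -0.404540
d^4_{1,3}(0.9906) = +0.831724 -0.404540 = +0.427184
|D^4_{1,3}|² = |d^4_{1,3}(β)|² = (+0.427184)² = 0.182486 (the z-rotation phases have unit modulus)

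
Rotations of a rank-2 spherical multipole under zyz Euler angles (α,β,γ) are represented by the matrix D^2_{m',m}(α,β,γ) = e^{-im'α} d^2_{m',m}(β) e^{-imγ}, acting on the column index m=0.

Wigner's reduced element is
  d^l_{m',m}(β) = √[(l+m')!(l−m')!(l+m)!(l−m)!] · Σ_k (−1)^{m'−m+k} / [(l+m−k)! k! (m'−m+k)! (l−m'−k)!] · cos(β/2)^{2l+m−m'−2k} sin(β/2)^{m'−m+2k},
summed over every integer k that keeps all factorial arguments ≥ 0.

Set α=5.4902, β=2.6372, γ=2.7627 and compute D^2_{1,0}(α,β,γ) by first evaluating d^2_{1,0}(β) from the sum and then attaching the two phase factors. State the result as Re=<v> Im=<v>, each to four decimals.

D^2_{1,0}(5.4902,2.6372,2.7627) = e^{-i·1·5.4902}·d^2_{1,0}(2.6372)·e^{-i·0·2.7627}. Compute d first:
c=cos(2.6372/2)=0.249531, s=sin(2.6372/2)=0.968367; N=√[6·1·2·2]=4.898979
Admissible k: 0..1 (factorial args all ≥0)
  k=0: (−1)^1·4.8990/(2)·0.2495^3·0.9684^1 = -0.036855
  k=1: (−1)^2·4.8990/(2)·0.2495^1·0.9684^3 = +0.555035
d^2_{1,0}(2.6372) = -0.036855 +0.555035 = +0.518180
D = (+0.701722+0.712451i)·(+0.518180)·(+1.000000+0.000000i) = +0.363618+0.369178i

Re=0.3636 Im=0.3692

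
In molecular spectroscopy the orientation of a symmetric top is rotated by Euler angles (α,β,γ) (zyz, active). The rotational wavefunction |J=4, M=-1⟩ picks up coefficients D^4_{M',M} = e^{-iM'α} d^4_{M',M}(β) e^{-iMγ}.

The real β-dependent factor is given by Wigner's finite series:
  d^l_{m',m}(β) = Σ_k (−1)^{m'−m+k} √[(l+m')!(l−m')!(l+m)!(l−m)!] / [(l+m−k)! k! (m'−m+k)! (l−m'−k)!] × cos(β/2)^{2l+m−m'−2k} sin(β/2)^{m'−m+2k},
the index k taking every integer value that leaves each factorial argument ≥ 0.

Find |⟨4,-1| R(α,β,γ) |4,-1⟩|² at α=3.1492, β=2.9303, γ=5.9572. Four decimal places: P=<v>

First d^4_{-1,-1}(β=2.9303), then the phase factors e^{-i(-1)α} and e^{-i(-1)γ}:
c=cos(2.9303/2)=0.105450, s=sin(2.9303/2)=0.994425; N=√[6·120·6·120]=720.000000
k∈{0,1,2,3} keeps every argument non-negative
  k=0: (−1)^0·720.0000/(720)·0.1054^8·0.9944^0 = +0.000000
  k=1: (−1)^1·720.0000/(48)·0.1054^6·0.9944^2 = -0.000020
  k=2: (−1)^2·720.0000/(24)·0.1054^4·0.9944^4 = +0.003627
  k=3: (−1)^3·720.0000/(72)·0.1054^2·0.9944^6 = -0.107529
d^4_{-1,-1}(2.9303) = +0.000000 -0.000020 +0.003627 -0.107529 = -0.103922
|D^4_{-1,-1}|² = |d^4_{-1,-1}(β)|² = (-0.103922)² = 0.010800 (the z-rotation phases have unit modulus)

P=0.0108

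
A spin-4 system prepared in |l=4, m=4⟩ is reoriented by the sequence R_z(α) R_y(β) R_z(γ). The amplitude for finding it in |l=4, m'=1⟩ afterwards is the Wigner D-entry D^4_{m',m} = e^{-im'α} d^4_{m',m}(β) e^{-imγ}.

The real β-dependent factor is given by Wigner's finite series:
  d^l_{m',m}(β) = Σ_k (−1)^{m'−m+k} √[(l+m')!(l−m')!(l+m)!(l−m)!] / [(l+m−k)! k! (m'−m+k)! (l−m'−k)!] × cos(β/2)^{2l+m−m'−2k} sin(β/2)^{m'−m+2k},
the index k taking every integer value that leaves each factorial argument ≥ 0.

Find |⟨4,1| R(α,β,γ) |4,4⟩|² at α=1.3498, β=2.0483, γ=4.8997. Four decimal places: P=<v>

P=0.0314

D^4_{1,4}(1.3498,2.0483,4.8997) = e^{-i·1·1.3498}·d^4_{1,4}(2.0483)·e^{-i·4·4.8997}. Compute d first:
Half-angle: c=0.519825, s=0.854273. N=√(120·6·40320·1)=5387.986637
The bounds max(0,m−m')=3 and min(l+m,l−m')=3 give 1 term
  k=3: (−1)^0·5387.9866/(720)·0.5198^5·0.8543^3 = +0.177080
d^4_{1,4}(2.0483) = +0.177080
|D^4_{1,4}|² = |d^4_{1,4}(β)|² = (+0.177080)² = 0.031357 (the z-rotation phases have unit modulus)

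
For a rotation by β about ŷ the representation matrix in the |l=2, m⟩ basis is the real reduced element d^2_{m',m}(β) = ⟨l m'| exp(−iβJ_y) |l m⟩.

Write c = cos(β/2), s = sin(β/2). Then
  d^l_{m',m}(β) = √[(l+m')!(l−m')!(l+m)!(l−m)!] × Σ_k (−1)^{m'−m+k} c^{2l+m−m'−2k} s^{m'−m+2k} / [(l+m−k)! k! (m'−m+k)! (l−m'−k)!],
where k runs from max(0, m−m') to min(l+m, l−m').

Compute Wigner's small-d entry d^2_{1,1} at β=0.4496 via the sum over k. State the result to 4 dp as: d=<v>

d^2_{1,1}(β=0.4496) via Wigner's sum:
c=cos(0.4496/2)=0.974839, s=sin(0.4496/2)=0.222911; N=√[6·1·6·1]=6.000000
k: max(0,(1)−(1))=0 … min(2+(1),2−(1))=1
  k=0: (−1)^0·6.0000/(6)·0.9748^4·0.2229^0 = +0.903090
  k=1: (−1)^1·6.0000/(2)·0.9748^2·0.2229^2 = -0.141661
d^2_{1,1}(0.4496) = +0.903090 -0.141661 = +0.761429

d=0.7614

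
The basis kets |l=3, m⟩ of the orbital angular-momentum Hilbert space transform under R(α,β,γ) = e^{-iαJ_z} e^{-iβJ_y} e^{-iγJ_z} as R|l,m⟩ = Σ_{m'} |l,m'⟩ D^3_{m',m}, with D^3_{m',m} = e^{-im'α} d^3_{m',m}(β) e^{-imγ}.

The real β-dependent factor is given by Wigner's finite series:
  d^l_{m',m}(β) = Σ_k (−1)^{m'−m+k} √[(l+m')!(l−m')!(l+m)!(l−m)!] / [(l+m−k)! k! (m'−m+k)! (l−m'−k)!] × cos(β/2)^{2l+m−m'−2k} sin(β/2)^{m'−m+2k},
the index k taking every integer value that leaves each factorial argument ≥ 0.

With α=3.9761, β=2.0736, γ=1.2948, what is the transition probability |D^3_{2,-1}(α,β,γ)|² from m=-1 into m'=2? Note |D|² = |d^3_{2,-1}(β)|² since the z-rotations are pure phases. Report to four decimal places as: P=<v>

First d^3_{2,-1}(β=2.0736), then the phase factors e^{-i(2)α} and e^{-i(-1)γ}:
c=cos(2.0736/2)=0.508977, s=sin(2.0736/2)=0.860780; N=√[120·1·2·24]=75.894664
The bounds max(0,m−m')=0 and min(l+m,l−m')=1 give 2 terms
  k=0: (−1)^3·75.8947/(12)·0.5090^3·0.8608^3 = -0.531865
  k=1: (−1)^4·75.8947/(24)·0.5090^1·0.8608^5 = +0.760605
d^3_{2,-1}(2.0736) = -0.531865 +0.760605 = +0.228739
|D^3_{2,-1}|² = |d^3_{2,-1}(β)|² = (+0.228739)² = 0.052322 (the z-rotation phases have unit modulus)

P=0.0523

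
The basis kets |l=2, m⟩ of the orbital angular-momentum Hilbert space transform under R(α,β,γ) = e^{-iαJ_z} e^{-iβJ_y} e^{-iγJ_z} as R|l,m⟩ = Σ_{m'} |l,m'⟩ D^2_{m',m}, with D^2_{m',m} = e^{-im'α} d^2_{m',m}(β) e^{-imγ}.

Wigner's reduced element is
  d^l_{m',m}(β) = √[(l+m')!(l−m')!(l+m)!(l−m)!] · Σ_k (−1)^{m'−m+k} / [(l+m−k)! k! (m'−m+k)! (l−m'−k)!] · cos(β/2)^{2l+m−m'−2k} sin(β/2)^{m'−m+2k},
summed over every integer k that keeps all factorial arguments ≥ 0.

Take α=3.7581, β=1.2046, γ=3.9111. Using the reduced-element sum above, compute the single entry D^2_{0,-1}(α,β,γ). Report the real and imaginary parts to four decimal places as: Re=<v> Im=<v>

Split into d^2_{0,-1}(β=1.2046) × two z-phases.
c=cos(1.2046/2)=0.824035, s=sin(1.2046/2)=0.566539; N=√[2·2·1·6]=4.898979
k∈{0,1} keeps every argument non-negative
  k=0: (−1)^1·4.8990/(2)·0.8240^3·0.5665^1 = -0.776501
  k=1: (−1)^2·4.8990/(2)·0.8240^1·0.5665^3 = +0.367038
d^2_{0,-1}(1.2046) = -0.776501 +0.367038 = -0.409463
Phases: e^{-i·(0)·3.7581}=+1.000000+0.000000i, e^{-i·(-1)·3.9111}=-0.718254-0.695781i ⇒ D=+0.294098+0.284897i

Re=0.2941 Im=0.2849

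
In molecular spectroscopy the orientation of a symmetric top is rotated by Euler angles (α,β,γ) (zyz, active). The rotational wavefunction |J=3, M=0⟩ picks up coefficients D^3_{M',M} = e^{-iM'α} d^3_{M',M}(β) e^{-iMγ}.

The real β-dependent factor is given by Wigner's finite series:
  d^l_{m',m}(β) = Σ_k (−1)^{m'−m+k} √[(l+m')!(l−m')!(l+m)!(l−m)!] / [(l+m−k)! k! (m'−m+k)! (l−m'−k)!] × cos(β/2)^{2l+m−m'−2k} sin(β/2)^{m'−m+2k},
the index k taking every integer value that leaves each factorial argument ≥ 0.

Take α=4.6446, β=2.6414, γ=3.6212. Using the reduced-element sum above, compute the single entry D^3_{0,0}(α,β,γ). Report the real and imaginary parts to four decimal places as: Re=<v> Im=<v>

Split into d^3_{0,0}(β=2.6414) × two z-phases.
c=cos(2.6414/2)=0.247497, s=sin(2.6414/2)=0.968889; N=√[6·6·6·6]=36.000000
k∈{0,1,2,3} keeps every argument non-negative
  k=0: (−1)^0·36.0000/(36)·0.2475^6·0.9689^0 = +0.000230
  k=1: (−1)^1·36.0000/(4)·0.2475^4·0.9689^2 = -0.031701
  k=2: (−1)^2·36.0000/(4)·0.2475^2·0.9689^4 = +0.485824
  k=3: (−1)^3·36.0000/(36)·0.2475^0·0.9689^6 = -0.827262
d^3_{0,0}(2.6414) = +0.000230 -0.031701 +0.485824 -0.827262 = -0.372909
D = (+1.000000+0.000000i)·(-0.372909)·(+1.000000+0.000000i) = -0.372909+0.000000i

Re=-0.3729 Im=0.0000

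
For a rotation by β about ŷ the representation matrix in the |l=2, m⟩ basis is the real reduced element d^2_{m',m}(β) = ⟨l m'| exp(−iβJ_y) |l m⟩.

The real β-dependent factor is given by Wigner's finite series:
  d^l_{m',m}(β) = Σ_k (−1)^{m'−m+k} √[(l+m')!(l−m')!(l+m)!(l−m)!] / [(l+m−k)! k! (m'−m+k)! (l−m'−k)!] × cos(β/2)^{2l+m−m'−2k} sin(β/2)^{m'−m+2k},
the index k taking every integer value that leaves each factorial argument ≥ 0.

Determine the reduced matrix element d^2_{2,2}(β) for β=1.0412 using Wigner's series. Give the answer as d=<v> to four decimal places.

d=0.5664

d^2_{2,2}(β=1.0412) via Wigner's sum:
With c≡cos(β/2)=0.867521 and s≡sin(β/2)=0.497401, N=[24·1·24·1]^{1/2}=24.000000
Admissible k: 0..0 (factorial args all ≥0)
  k=0: (−1)^0·24.0000/(24)·0.8675^4·0.4974^0 = +0.566395
d^2_{2,2}(1.0412) = +0.566395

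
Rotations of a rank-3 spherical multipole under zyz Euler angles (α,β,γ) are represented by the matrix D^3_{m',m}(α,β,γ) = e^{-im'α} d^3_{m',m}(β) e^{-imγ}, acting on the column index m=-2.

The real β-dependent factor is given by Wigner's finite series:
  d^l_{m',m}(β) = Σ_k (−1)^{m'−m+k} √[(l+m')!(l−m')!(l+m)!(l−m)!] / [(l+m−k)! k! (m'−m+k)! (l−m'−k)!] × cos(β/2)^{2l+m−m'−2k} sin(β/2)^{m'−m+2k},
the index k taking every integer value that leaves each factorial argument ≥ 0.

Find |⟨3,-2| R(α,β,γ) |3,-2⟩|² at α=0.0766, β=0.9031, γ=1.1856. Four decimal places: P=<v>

First d^3_{-2,-2}(β=0.9031), then the phase factors e^{-i(-2)α} and e^{-i(-2)γ}:
Half-angle: c=0.899772, s=0.436361. N=√(1·120·1·120)=120.000000
The bounds max(0,m−m')=0 and min(l+m,l−m')=1 give 2 terms
  k=0: (−1)^0·120.0000/(120)·0.8998^6·0.4364^0 = +0.530633
  k=1: (−1)^1·120.0000/(24)·0.8998^4·0.4364^2 = -0.624009
d^3_{-2,-2}(0.9031) = +0.530633 -0.624009 = -0.093376
|D^3_{-2,-2}|² = |d^3_{-2,-2}(β)|² = (-0.093376)² = 0.008719 (the z-rotation phases have unit modulus)

P=0.0087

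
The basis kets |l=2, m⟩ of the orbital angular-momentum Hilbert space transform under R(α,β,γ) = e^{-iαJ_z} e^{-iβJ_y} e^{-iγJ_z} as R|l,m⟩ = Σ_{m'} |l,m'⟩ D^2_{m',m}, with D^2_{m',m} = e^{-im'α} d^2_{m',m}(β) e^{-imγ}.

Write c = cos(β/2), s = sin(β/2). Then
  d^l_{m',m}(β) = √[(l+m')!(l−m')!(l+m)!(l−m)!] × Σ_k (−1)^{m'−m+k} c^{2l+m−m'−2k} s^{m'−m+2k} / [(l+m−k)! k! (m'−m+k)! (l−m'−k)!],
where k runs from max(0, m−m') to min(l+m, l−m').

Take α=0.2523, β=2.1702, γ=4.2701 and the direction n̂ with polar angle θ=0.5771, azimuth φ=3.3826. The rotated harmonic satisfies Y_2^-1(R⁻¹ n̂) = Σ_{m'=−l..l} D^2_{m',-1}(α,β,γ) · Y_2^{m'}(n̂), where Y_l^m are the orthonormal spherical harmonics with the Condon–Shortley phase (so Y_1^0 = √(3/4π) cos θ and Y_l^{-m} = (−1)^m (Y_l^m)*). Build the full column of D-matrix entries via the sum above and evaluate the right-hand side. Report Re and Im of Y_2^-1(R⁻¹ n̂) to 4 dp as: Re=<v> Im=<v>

Re=-0.1133 Im=-0.2495

Need the full column D^2_{m',-1} for m'=−2..2 at α=0.2523, β=2.1702, γ=4.2701.
cos(β/2)=0.466824, sin(β/2)=0.884350
d^2_{-2,-1}: single k=1 term ⇒ +0.179935;  D = +0.011205-0.179585i
d^2_{-1,-1}: k∈[0..1] ⇒ +0.047491 -0.511301 = -0.463810;  D = +0.087590+0.455464i
d^2_{0,-1}: k∈[0..1] ⇒ -0.220374 +0.790864 = +0.570490;  D = -0.244175-0.515594i
d^2_{1,-1}: k∈[0..1] ⇒ +0.511301 -0.611641 = -0.100341;  D = +0.064225+0.077093i
d^2_{2,-1}: single k=0 term ⇒ -0.645738;  D = +0.524082+0.377247i
Y_2^{m'}(θ=0.5771,φ=3.3826) and Σ D·Y over m':
  (+0.0112-0.1796i)·(+0.1019-0.0533i)  (+0.0876+0.4555i)·(-0.3430+0.0843i)  (-0.2442-0.5156i)·(+0.3491+0.0000i)  (+0.0642+0.0771i)·(+0.3430+0.0843i)  (+0.5241+0.3772i)·(+0.1019+0.0533i)
Y_2^-1(R⁻¹ n̂) = -0.113308-0.249526i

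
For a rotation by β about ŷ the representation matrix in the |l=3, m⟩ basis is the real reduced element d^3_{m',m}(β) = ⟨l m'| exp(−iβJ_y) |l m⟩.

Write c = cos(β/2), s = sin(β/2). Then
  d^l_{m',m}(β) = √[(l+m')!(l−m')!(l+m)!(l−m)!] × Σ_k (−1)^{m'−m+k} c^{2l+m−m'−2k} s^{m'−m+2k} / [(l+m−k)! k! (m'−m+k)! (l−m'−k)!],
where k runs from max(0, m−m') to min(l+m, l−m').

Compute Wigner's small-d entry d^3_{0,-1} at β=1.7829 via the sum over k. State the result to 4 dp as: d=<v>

d^3_{0,-1}(β=1.7829) via Wigner's sum:
Half-angle: c=0.628285, s=0.777984. N=√(6·6·2·24)=41.569219
Admissible k: 0..2 (factorial args all ≥0)
  k=0: (−1)^1·41.5692/(12)·0.6283^5·0.7780^1 = -0.263842
  k=1: (−1)^2·41.5692/(4)·0.6283^3·0.7780^3 = +1.213647
  k=2: (−1)^3·41.5692/(12)·0.6283^1·0.7780^5 = -0.620296
d^3_{0,-1}(1.7829) = -0.263842 +1.213647 -0.620296 = +0.329509

d=0.3295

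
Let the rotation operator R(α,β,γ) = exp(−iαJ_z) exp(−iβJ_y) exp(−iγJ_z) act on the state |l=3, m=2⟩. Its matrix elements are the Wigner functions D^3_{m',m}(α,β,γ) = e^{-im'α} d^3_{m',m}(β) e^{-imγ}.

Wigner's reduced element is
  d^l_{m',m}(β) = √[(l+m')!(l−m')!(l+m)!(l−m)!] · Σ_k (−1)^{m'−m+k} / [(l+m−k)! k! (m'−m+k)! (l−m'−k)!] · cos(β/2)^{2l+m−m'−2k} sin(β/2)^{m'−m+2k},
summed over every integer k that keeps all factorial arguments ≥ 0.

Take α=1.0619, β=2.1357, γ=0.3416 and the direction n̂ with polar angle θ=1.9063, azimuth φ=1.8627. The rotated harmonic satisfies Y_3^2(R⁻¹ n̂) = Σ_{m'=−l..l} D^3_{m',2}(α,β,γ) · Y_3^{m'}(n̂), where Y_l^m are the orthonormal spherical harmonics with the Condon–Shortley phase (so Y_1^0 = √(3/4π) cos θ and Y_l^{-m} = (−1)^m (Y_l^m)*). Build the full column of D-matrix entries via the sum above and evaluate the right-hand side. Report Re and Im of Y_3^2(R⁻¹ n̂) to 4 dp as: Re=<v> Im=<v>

Re=-0.3105 Im=0.1563

Need the full column D^3_{m',2} for m'=−3..3 at α=1.0619, β=2.1357, γ=0.3416.
cos(β/2)=0.482009, sin(β/2)=0.876166
d^3_{-3,2}: single k=5 term ⇒ +0.609626;  D = -0.489308+0.363622i
d^3_{-2,2}: k∈[4..5] ⇒ +0.684584 -0.452396 = +0.232187;  D = +0.030145+0.230222i
d^3_{-1,2}: k∈[3..4] ⇒ +0.476382 -0.787024 = -0.310642;  D = -0.288632-0.114848i
d^3_{0,2}: k∈[2..3] ⇒ +0.226963 -0.749924 = -0.522961;  D = -0.405586+0.330134i
d^3_{1,2}: k∈[1..2] ⇒ +0.072088 -0.476382 = -0.404294;  D = +0.070114+0.398168i
d^3_{2,2}: k∈[0..1] ⇒ +0.012541 -0.207188 = -0.194647;  D = +0.183852+0.063919i
d^3_{3,2}: single k=0 term ⇒ -0.055839;  D = +0.041710-0.037125i
Y_3^{m'}(θ=1.9063,φ=1.8627) and Σ D·Y over m':
  (-0.4893+0.3636i)·(+0.2698+0.2250i)  (+0.0301+0.2302i)·(+0.2503-0.1654i)  (-0.2886-0.1148i)·(+0.0402+0.1338i)  (-0.4056+0.3301i)·(+0.3020+0.0000i)  (+0.0701+0.3982i)·(-0.0402+0.1338i)  (+0.1839+0.0639i)·(+0.2503+0.1654i)  (+0.0417-0.0371i)·(-0.2698+0.2250i)
Y_3^2(R⁻¹ n̂) = -0.310470+0.156281i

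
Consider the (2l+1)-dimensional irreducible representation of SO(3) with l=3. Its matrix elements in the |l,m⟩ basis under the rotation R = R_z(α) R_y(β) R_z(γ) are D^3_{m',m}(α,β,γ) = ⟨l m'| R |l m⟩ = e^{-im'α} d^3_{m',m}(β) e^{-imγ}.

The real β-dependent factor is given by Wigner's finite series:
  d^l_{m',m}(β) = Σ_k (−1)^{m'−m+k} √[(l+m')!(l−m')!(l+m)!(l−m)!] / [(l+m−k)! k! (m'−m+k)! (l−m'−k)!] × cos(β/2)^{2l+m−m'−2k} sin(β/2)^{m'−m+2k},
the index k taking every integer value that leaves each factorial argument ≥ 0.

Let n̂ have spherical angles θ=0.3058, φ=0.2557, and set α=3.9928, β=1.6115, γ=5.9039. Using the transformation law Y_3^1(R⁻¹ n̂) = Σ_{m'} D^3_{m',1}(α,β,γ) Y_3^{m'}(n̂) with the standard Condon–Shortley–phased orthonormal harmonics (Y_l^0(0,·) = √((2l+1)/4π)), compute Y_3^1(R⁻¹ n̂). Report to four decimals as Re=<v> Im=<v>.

Re=-0.1776 Im=-0.0364

Need the full column D^3_{m',1} for m'=−3..3 at α=3.9928, β=1.6115, γ=5.9039.
cos(β/2)=0.692570, sin(β/2)=0.721350
d^3_{-3,1}: single k=4 term ⇒ +0.502989;  D = +0.492076-0.104206i
d^3_{-2,1}: k∈[3..4] ⇒ +0.788607 -0.427755 = +0.360852;  D = -0.176444+0.314772i
d^3_{-1,1}: k∈[2..4] ⇒ +0.718289 -1.038969 +0.140889 = -0.179791;  D = +0.060009+0.169480i
d^3_{0,1}: k∈[1..3] ⇒ +0.398159 -1.295813 +0.468582 = -0.429072;  D = -0.398578-0.158867i
d^3_{1,1}: k∈[0..2] ⇒ +0.110353 -0.957719 +0.779227 = -0.068139;  D = +0.060691-0.030976i
d^3_{2,1}: k∈[0..1] ⇒ -0.363468 +0.788607 = +0.425139;  D = +0.104220-0.412167i
d^3_{3,1}: single k=0 term ⇒ +0.463654;  D = +0.263152+0.381741i
Y_3^{m'}(θ=0.3058,φ=0.2557) and Σ D·Y over m':
  (+0.4921-0.1042i)·(+0.0082-0.0079i)  (-0.1764+0.3148i)·(+0.0770-0.0432i)  (+0.0600+0.1695i)·(+0.3339-0.0873i)  (-0.3986-0.1589i)·(+0.5505+0.0000i)  (+0.0607-0.0310i)·(-0.3339-0.0873i)  (+0.1042-0.4122i)·(+0.0770+0.0432i)  (+0.2632+0.3817i)·(-0.0082-0.0079i)
Y_3^1(R⁻¹ n̂) = -0.177609-0.036378i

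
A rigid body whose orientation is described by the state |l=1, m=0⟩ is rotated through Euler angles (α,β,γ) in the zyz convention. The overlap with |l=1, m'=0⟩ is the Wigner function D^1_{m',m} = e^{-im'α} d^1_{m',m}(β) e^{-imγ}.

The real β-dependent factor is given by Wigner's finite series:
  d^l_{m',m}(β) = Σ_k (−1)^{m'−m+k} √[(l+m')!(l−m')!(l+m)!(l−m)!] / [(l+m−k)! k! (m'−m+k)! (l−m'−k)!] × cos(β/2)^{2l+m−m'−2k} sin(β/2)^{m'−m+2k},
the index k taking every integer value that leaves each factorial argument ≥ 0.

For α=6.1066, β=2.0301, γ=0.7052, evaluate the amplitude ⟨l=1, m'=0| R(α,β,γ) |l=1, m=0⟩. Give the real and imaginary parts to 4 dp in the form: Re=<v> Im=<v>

Re=-0.4433 Im=0.0000

First d^1_{0,0}(β=2.0301), then the phase factors e^{-i(0)α} and e^{-i(0)γ}:
With c≡cos(β/2)=0.527577 and s≡sin(β/2)=0.849507, N=[1·1·1·1]^{1/2}=1.000000
Admissible k: 0..1 (factorial args all ≥0)
  k=0: (−1)^0·1.0000/(1)·0.5276^2·0.8495^0 = +0.278338
  k=1: (−1)^1·1.0000/(1)·0.5276^0·0.8495^2 = -0.721662
d^1_{0,0}(2.0301) = +0.278338 -0.721662 = -0.443324
Phases: e^{-i·(0)·6.1066}=+1.000000+0.000000i, e^{-i·(0)·0.7052}=+1.000000+0.000000i ⇒ D=-0.443324+0.000000i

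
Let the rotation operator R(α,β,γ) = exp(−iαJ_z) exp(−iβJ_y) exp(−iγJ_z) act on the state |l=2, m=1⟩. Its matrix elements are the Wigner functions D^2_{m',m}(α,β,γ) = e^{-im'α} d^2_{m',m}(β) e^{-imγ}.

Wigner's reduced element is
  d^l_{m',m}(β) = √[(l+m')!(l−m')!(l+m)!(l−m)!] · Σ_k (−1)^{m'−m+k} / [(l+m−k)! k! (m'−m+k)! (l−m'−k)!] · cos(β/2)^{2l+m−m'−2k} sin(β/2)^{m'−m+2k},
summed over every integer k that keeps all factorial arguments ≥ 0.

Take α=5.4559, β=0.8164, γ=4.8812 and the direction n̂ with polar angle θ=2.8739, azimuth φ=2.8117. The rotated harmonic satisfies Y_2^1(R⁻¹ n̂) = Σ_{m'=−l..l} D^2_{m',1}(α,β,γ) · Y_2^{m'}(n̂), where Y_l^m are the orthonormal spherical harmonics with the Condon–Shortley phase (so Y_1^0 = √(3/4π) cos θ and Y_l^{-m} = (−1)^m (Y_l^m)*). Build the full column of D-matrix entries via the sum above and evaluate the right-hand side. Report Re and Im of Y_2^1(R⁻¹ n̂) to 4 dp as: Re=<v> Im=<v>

Re=0.1383 Im=0.3299

Need the full column D^2_{m',1} for m'=−2..2 at α=5.4559, β=0.8164, γ=4.8812.
cos(β/2)=0.917837, sin(β/2)=0.396958
d^2_{-2,1}: single k=3 term ⇒ +0.114823;  D = +0.111180-0.028695i
d^2_{-1,1}: k∈[2..3] ⇒ +0.398236 -0.024830 = +0.373406;  D = +0.313421+0.202977i
d^2_{0,1}: k∈[1..2] ⇒ +0.751825 -0.140629 = +0.611196;  D = +0.102687+0.602508i
d^2_{1,1}: k∈[0..1] ⇒ +0.709679 -0.398236 = +0.311442;  D = -0.190575+0.246328i
d^2_{2,1}: single k=0 term ⇒ -0.613862;  D = +0.611644-0.052138i
Y_2^{m'}(θ=2.8739,φ=2.8117) and Σ D·Y over m':
  (+0.1112-0.0287i)·(+0.0214+0.0166i)  (+0.3134+0.2030i)·(+0.1864+0.0638i)  (+0.1027+0.6025i)·(+0.5646+0.0000i)  (-0.1906+0.2463i)·(-0.1864+0.0638i)  (+0.6116-0.0521i)·(+0.0214-0.0166i)
Y_2^1(R⁻¹ n̂) = +0.138304+0.329910i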